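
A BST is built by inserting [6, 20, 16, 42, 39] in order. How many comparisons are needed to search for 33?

Search path for 33: 6 -> 20 -> 42 -> 39
Found: False
Comparisons: 4


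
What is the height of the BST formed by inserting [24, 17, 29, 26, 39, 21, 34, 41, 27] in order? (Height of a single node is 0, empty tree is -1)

Insertion order: [24, 17, 29, 26, 39, 21, 34, 41, 27]
Tree (level-order array): [24, 17, 29, None, 21, 26, 39, None, None, None, 27, 34, 41]
Compute height bottom-up (empty subtree = -1):
  height(21) = 1 + max(-1, -1) = 0
  height(17) = 1 + max(-1, 0) = 1
  height(27) = 1 + max(-1, -1) = 0
  height(26) = 1 + max(-1, 0) = 1
  height(34) = 1 + max(-1, -1) = 0
  height(41) = 1 + max(-1, -1) = 0
  height(39) = 1 + max(0, 0) = 1
  height(29) = 1 + max(1, 1) = 2
  height(24) = 1 + max(1, 2) = 3
Height = 3


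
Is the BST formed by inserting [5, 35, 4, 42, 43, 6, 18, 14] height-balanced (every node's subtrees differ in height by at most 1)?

Tree (level-order array): [5, 4, 35, None, None, 6, 42, None, 18, None, 43, 14]
Definition: a tree is height-balanced if, at every node, |h(left) - h(right)| <= 1 (empty subtree has height -1).
Bottom-up per-node check:
  node 4: h_left=-1, h_right=-1, diff=0 [OK], height=0
  node 14: h_left=-1, h_right=-1, diff=0 [OK], height=0
  node 18: h_left=0, h_right=-1, diff=1 [OK], height=1
  node 6: h_left=-1, h_right=1, diff=2 [FAIL (|-1-1|=2 > 1)], height=2
  node 43: h_left=-1, h_right=-1, diff=0 [OK], height=0
  node 42: h_left=-1, h_right=0, diff=1 [OK], height=1
  node 35: h_left=2, h_right=1, diff=1 [OK], height=3
  node 5: h_left=0, h_right=3, diff=3 [FAIL (|0-3|=3 > 1)], height=4
Node 6 violates the condition: |-1 - 1| = 2 > 1.
Result: Not balanced


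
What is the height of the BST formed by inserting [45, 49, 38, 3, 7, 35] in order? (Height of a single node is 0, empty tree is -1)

Insertion order: [45, 49, 38, 3, 7, 35]
Tree (level-order array): [45, 38, 49, 3, None, None, None, None, 7, None, 35]
Compute height bottom-up (empty subtree = -1):
  height(35) = 1 + max(-1, -1) = 0
  height(7) = 1 + max(-1, 0) = 1
  height(3) = 1 + max(-1, 1) = 2
  height(38) = 1 + max(2, -1) = 3
  height(49) = 1 + max(-1, -1) = 0
  height(45) = 1 + max(3, 0) = 4
Height = 4


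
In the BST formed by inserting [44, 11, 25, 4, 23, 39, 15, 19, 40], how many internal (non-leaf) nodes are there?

Tree built from: [44, 11, 25, 4, 23, 39, 15, 19, 40]
Tree (level-order array): [44, 11, None, 4, 25, None, None, 23, 39, 15, None, None, 40, None, 19]
Rule: An internal node has at least one child.
Per-node child counts:
  node 44: 1 child(ren)
  node 11: 2 child(ren)
  node 4: 0 child(ren)
  node 25: 2 child(ren)
  node 23: 1 child(ren)
  node 15: 1 child(ren)
  node 19: 0 child(ren)
  node 39: 1 child(ren)
  node 40: 0 child(ren)
Matching nodes: [44, 11, 25, 23, 15, 39]
Count of internal (non-leaf) nodes: 6


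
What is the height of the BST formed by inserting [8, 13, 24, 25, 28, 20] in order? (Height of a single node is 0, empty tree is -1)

Insertion order: [8, 13, 24, 25, 28, 20]
Tree (level-order array): [8, None, 13, None, 24, 20, 25, None, None, None, 28]
Compute height bottom-up (empty subtree = -1):
  height(20) = 1 + max(-1, -1) = 0
  height(28) = 1 + max(-1, -1) = 0
  height(25) = 1 + max(-1, 0) = 1
  height(24) = 1 + max(0, 1) = 2
  height(13) = 1 + max(-1, 2) = 3
  height(8) = 1 + max(-1, 3) = 4
Height = 4


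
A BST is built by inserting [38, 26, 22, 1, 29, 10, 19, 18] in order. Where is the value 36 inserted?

Starting tree (level order): [38, 26, None, 22, 29, 1, None, None, None, None, 10, None, 19, 18]
Insertion path: 38 -> 26 -> 29
Result: insert 36 as right child of 29
Final tree (level order): [38, 26, None, 22, 29, 1, None, None, 36, None, 10, None, None, None, 19, 18]


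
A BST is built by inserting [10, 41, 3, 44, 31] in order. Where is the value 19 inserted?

Starting tree (level order): [10, 3, 41, None, None, 31, 44]
Insertion path: 10 -> 41 -> 31
Result: insert 19 as left child of 31
Final tree (level order): [10, 3, 41, None, None, 31, 44, 19]


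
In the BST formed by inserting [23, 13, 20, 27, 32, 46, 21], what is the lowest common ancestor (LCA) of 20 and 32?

Tree insertion order: [23, 13, 20, 27, 32, 46, 21]
Tree (level-order array): [23, 13, 27, None, 20, None, 32, None, 21, None, 46]
In a BST, the LCA of p=20, q=32 is the first node v on the
root-to-leaf path with p <= v <= q (go left if both < v, right if both > v).
Walk from root:
  at 23: 20 <= 23 <= 32, this is the LCA
LCA = 23


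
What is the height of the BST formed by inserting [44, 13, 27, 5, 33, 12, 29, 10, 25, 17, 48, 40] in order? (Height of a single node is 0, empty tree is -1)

Insertion order: [44, 13, 27, 5, 33, 12, 29, 10, 25, 17, 48, 40]
Tree (level-order array): [44, 13, 48, 5, 27, None, None, None, 12, 25, 33, 10, None, 17, None, 29, 40]
Compute height bottom-up (empty subtree = -1):
  height(10) = 1 + max(-1, -1) = 0
  height(12) = 1 + max(0, -1) = 1
  height(5) = 1 + max(-1, 1) = 2
  height(17) = 1 + max(-1, -1) = 0
  height(25) = 1 + max(0, -1) = 1
  height(29) = 1 + max(-1, -1) = 0
  height(40) = 1 + max(-1, -1) = 0
  height(33) = 1 + max(0, 0) = 1
  height(27) = 1 + max(1, 1) = 2
  height(13) = 1 + max(2, 2) = 3
  height(48) = 1 + max(-1, -1) = 0
  height(44) = 1 + max(3, 0) = 4
Height = 4


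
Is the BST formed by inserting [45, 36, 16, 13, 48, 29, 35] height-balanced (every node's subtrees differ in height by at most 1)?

Tree (level-order array): [45, 36, 48, 16, None, None, None, 13, 29, None, None, None, 35]
Definition: a tree is height-balanced if, at every node, |h(left) - h(right)| <= 1 (empty subtree has height -1).
Bottom-up per-node check:
  node 13: h_left=-1, h_right=-1, diff=0 [OK], height=0
  node 35: h_left=-1, h_right=-1, diff=0 [OK], height=0
  node 29: h_left=-1, h_right=0, diff=1 [OK], height=1
  node 16: h_left=0, h_right=1, diff=1 [OK], height=2
  node 36: h_left=2, h_right=-1, diff=3 [FAIL (|2--1|=3 > 1)], height=3
  node 48: h_left=-1, h_right=-1, diff=0 [OK], height=0
  node 45: h_left=3, h_right=0, diff=3 [FAIL (|3-0|=3 > 1)], height=4
Node 36 violates the condition: |2 - -1| = 3 > 1.
Result: Not balanced


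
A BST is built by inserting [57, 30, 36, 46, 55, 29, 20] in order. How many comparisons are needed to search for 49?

Search path for 49: 57 -> 30 -> 36 -> 46 -> 55
Found: False
Comparisons: 5


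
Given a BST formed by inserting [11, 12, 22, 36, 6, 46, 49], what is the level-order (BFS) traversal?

Tree insertion order: [11, 12, 22, 36, 6, 46, 49]
Tree (level-order array): [11, 6, 12, None, None, None, 22, None, 36, None, 46, None, 49]
BFS from the root, enqueuing left then right child of each popped node:
  queue [11] -> pop 11, enqueue [6, 12], visited so far: [11]
  queue [6, 12] -> pop 6, enqueue [none], visited so far: [11, 6]
  queue [12] -> pop 12, enqueue [22], visited so far: [11, 6, 12]
  queue [22] -> pop 22, enqueue [36], visited so far: [11, 6, 12, 22]
  queue [36] -> pop 36, enqueue [46], visited so far: [11, 6, 12, 22, 36]
  queue [46] -> pop 46, enqueue [49], visited so far: [11, 6, 12, 22, 36, 46]
  queue [49] -> pop 49, enqueue [none], visited so far: [11, 6, 12, 22, 36, 46, 49]
Result: [11, 6, 12, 22, 36, 46, 49]


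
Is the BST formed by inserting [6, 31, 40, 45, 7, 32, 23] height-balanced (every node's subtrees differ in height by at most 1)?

Tree (level-order array): [6, None, 31, 7, 40, None, 23, 32, 45]
Definition: a tree is height-balanced if, at every node, |h(left) - h(right)| <= 1 (empty subtree has height -1).
Bottom-up per-node check:
  node 23: h_left=-1, h_right=-1, diff=0 [OK], height=0
  node 7: h_left=-1, h_right=0, diff=1 [OK], height=1
  node 32: h_left=-1, h_right=-1, diff=0 [OK], height=0
  node 45: h_left=-1, h_right=-1, diff=0 [OK], height=0
  node 40: h_left=0, h_right=0, diff=0 [OK], height=1
  node 31: h_left=1, h_right=1, diff=0 [OK], height=2
  node 6: h_left=-1, h_right=2, diff=3 [FAIL (|-1-2|=3 > 1)], height=3
Node 6 violates the condition: |-1 - 2| = 3 > 1.
Result: Not balanced


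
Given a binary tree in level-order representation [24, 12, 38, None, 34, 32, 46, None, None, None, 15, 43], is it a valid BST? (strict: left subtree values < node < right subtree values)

Level-order array: [24, 12, 38, None, 34, 32, 46, None, None, None, 15, 43]
Validate using subtree bounds (lo, hi): at each node, require lo < value < hi,
then recurse left with hi=value and right with lo=value.
Preorder trace (stopping at first violation):
  at node 24 with bounds (-inf, +inf): OK
  at node 12 with bounds (-inf, 24): OK
  at node 34 with bounds (12, 24): VIOLATION
Node 34 violates its bound: not (12 < 34 < 24).
Result: Not a valid BST


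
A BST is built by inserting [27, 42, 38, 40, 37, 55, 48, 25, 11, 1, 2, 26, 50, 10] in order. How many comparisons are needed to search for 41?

Search path for 41: 27 -> 42 -> 38 -> 40
Found: False
Comparisons: 4


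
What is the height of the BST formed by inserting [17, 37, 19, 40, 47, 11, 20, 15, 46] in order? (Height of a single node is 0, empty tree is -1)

Insertion order: [17, 37, 19, 40, 47, 11, 20, 15, 46]
Tree (level-order array): [17, 11, 37, None, 15, 19, 40, None, None, None, 20, None, 47, None, None, 46]
Compute height bottom-up (empty subtree = -1):
  height(15) = 1 + max(-1, -1) = 0
  height(11) = 1 + max(-1, 0) = 1
  height(20) = 1 + max(-1, -1) = 0
  height(19) = 1 + max(-1, 0) = 1
  height(46) = 1 + max(-1, -1) = 0
  height(47) = 1 + max(0, -1) = 1
  height(40) = 1 + max(-1, 1) = 2
  height(37) = 1 + max(1, 2) = 3
  height(17) = 1 + max(1, 3) = 4
Height = 4


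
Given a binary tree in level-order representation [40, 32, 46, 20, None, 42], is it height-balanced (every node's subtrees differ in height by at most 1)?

Tree (level-order array): [40, 32, 46, 20, None, 42]
Definition: a tree is height-balanced if, at every node, |h(left) - h(right)| <= 1 (empty subtree has height -1).
Bottom-up per-node check:
  node 20: h_left=-1, h_right=-1, diff=0 [OK], height=0
  node 32: h_left=0, h_right=-1, diff=1 [OK], height=1
  node 42: h_left=-1, h_right=-1, diff=0 [OK], height=0
  node 46: h_left=0, h_right=-1, diff=1 [OK], height=1
  node 40: h_left=1, h_right=1, diff=0 [OK], height=2
All nodes satisfy the balance condition.
Result: Balanced


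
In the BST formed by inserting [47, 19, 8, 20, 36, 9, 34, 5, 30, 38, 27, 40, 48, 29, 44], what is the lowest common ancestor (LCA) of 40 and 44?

Tree insertion order: [47, 19, 8, 20, 36, 9, 34, 5, 30, 38, 27, 40, 48, 29, 44]
Tree (level-order array): [47, 19, 48, 8, 20, None, None, 5, 9, None, 36, None, None, None, None, 34, 38, 30, None, None, 40, 27, None, None, 44, None, 29]
In a BST, the LCA of p=40, q=44 is the first node v on the
root-to-leaf path with p <= v <= q (go left if both < v, right if both > v).
Walk from root:
  at 47: both 40 and 44 < 47, go left
  at 19: both 40 and 44 > 19, go right
  at 20: both 40 and 44 > 20, go right
  at 36: both 40 and 44 > 36, go right
  at 38: both 40 and 44 > 38, go right
  at 40: 40 <= 40 <= 44, this is the LCA
LCA = 40


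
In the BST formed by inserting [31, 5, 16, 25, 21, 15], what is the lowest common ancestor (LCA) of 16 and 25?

Tree insertion order: [31, 5, 16, 25, 21, 15]
Tree (level-order array): [31, 5, None, None, 16, 15, 25, None, None, 21]
In a BST, the LCA of p=16, q=25 is the first node v on the
root-to-leaf path with p <= v <= q (go left if both < v, right if both > v).
Walk from root:
  at 31: both 16 and 25 < 31, go left
  at 5: both 16 and 25 > 5, go right
  at 16: 16 <= 16 <= 25, this is the LCA
LCA = 16


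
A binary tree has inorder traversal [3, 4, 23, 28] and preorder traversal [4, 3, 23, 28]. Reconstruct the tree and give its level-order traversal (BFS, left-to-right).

Inorder:  [3, 4, 23, 28]
Preorder: [4, 3, 23, 28]
Algorithm: preorder visits root first, so consume preorder in order;
for each root, split the current inorder slice at that value into
left-subtree inorder and right-subtree inorder, then recurse.
Recursive splits:
  root=4; inorder splits into left=[3], right=[23, 28]
  root=3; inorder splits into left=[], right=[]
  root=23; inorder splits into left=[], right=[28]
  root=28; inorder splits into left=[], right=[]
Reconstructed level-order: [4, 3, 23, 28]


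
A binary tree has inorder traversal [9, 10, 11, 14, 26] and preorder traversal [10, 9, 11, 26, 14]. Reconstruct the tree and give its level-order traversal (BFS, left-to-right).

Inorder:  [9, 10, 11, 14, 26]
Preorder: [10, 9, 11, 26, 14]
Algorithm: preorder visits root first, so consume preorder in order;
for each root, split the current inorder slice at that value into
left-subtree inorder and right-subtree inorder, then recurse.
Recursive splits:
  root=10; inorder splits into left=[9], right=[11, 14, 26]
  root=9; inorder splits into left=[], right=[]
  root=11; inorder splits into left=[], right=[14, 26]
  root=26; inorder splits into left=[14], right=[]
  root=14; inorder splits into left=[], right=[]
Reconstructed level-order: [10, 9, 11, 26, 14]


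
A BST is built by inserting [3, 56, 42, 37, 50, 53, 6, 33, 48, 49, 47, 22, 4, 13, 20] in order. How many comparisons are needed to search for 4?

Search path for 4: 3 -> 56 -> 42 -> 37 -> 6 -> 4
Found: True
Comparisons: 6


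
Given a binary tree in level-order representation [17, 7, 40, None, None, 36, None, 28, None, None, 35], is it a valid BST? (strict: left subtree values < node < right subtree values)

Level-order array: [17, 7, 40, None, None, 36, None, 28, None, None, 35]
Validate using subtree bounds (lo, hi): at each node, require lo < value < hi,
then recurse left with hi=value and right with lo=value.
Preorder trace (stopping at first violation):
  at node 17 with bounds (-inf, +inf): OK
  at node 7 with bounds (-inf, 17): OK
  at node 40 with bounds (17, +inf): OK
  at node 36 with bounds (17, 40): OK
  at node 28 with bounds (17, 36): OK
  at node 35 with bounds (28, 36): OK
No violation found at any node.
Result: Valid BST


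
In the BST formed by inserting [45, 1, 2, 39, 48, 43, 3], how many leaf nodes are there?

Tree built from: [45, 1, 2, 39, 48, 43, 3]
Tree (level-order array): [45, 1, 48, None, 2, None, None, None, 39, 3, 43]
Rule: A leaf has 0 children.
Per-node child counts:
  node 45: 2 child(ren)
  node 1: 1 child(ren)
  node 2: 1 child(ren)
  node 39: 2 child(ren)
  node 3: 0 child(ren)
  node 43: 0 child(ren)
  node 48: 0 child(ren)
Matching nodes: [3, 43, 48]
Count of leaf nodes: 3


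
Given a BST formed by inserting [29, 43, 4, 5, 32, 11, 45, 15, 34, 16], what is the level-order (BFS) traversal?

Tree insertion order: [29, 43, 4, 5, 32, 11, 45, 15, 34, 16]
Tree (level-order array): [29, 4, 43, None, 5, 32, 45, None, 11, None, 34, None, None, None, 15, None, None, None, 16]
BFS from the root, enqueuing left then right child of each popped node:
  queue [29] -> pop 29, enqueue [4, 43], visited so far: [29]
  queue [4, 43] -> pop 4, enqueue [5], visited so far: [29, 4]
  queue [43, 5] -> pop 43, enqueue [32, 45], visited so far: [29, 4, 43]
  queue [5, 32, 45] -> pop 5, enqueue [11], visited so far: [29, 4, 43, 5]
  queue [32, 45, 11] -> pop 32, enqueue [34], visited so far: [29, 4, 43, 5, 32]
  queue [45, 11, 34] -> pop 45, enqueue [none], visited so far: [29, 4, 43, 5, 32, 45]
  queue [11, 34] -> pop 11, enqueue [15], visited so far: [29, 4, 43, 5, 32, 45, 11]
  queue [34, 15] -> pop 34, enqueue [none], visited so far: [29, 4, 43, 5, 32, 45, 11, 34]
  queue [15] -> pop 15, enqueue [16], visited so far: [29, 4, 43, 5, 32, 45, 11, 34, 15]
  queue [16] -> pop 16, enqueue [none], visited so far: [29, 4, 43, 5, 32, 45, 11, 34, 15, 16]
Result: [29, 4, 43, 5, 32, 45, 11, 34, 15, 16]


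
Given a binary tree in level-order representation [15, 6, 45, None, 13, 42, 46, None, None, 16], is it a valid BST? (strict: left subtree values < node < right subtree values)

Level-order array: [15, 6, 45, None, 13, 42, 46, None, None, 16]
Validate using subtree bounds (lo, hi): at each node, require lo < value < hi,
then recurse left with hi=value and right with lo=value.
Preorder trace (stopping at first violation):
  at node 15 with bounds (-inf, +inf): OK
  at node 6 with bounds (-inf, 15): OK
  at node 13 with bounds (6, 15): OK
  at node 45 with bounds (15, +inf): OK
  at node 42 with bounds (15, 45): OK
  at node 16 with bounds (15, 42): OK
  at node 46 with bounds (45, +inf): OK
No violation found at any node.
Result: Valid BST


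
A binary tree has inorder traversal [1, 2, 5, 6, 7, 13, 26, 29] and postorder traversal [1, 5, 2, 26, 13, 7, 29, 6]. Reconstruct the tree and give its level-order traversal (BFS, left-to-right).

Inorder:   [1, 2, 5, 6, 7, 13, 26, 29]
Postorder: [1, 5, 2, 26, 13, 7, 29, 6]
Algorithm: postorder visits root last, so walk postorder right-to-left;
each value is the root of the current inorder slice — split it at that
value, recurse on the right subtree first, then the left.
Recursive splits:
  root=6; inorder splits into left=[1, 2, 5], right=[7, 13, 26, 29]
  root=29; inorder splits into left=[7, 13, 26], right=[]
  root=7; inorder splits into left=[], right=[13, 26]
  root=13; inorder splits into left=[], right=[26]
  root=26; inorder splits into left=[], right=[]
  root=2; inorder splits into left=[1], right=[5]
  root=5; inorder splits into left=[], right=[]
  root=1; inorder splits into left=[], right=[]
Reconstructed level-order: [6, 2, 29, 1, 5, 7, 13, 26]


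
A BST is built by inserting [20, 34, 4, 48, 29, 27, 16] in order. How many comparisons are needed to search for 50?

Search path for 50: 20 -> 34 -> 48
Found: False
Comparisons: 3


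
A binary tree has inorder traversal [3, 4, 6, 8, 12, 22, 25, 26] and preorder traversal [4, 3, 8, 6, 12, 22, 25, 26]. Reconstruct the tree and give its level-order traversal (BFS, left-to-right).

Inorder:  [3, 4, 6, 8, 12, 22, 25, 26]
Preorder: [4, 3, 8, 6, 12, 22, 25, 26]
Algorithm: preorder visits root first, so consume preorder in order;
for each root, split the current inorder slice at that value into
left-subtree inorder and right-subtree inorder, then recurse.
Recursive splits:
  root=4; inorder splits into left=[3], right=[6, 8, 12, 22, 25, 26]
  root=3; inorder splits into left=[], right=[]
  root=8; inorder splits into left=[6], right=[12, 22, 25, 26]
  root=6; inorder splits into left=[], right=[]
  root=12; inorder splits into left=[], right=[22, 25, 26]
  root=22; inorder splits into left=[], right=[25, 26]
  root=25; inorder splits into left=[], right=[26]
  root=26; inorder splits into left=[], right=[]
Reconstructed level-order: [4, 3, 8, 6, 12, 22, 25, 26]


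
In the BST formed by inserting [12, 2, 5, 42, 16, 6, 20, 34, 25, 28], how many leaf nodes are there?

Tree built from: [12, 2, 5, 42, 16, 6, 20, 34, 25, 28]
Tree (level-order array): [12, 2, 42, None, 5, 16, None, None, 6, None, 20, None, None, None, 34, 25, None, None, 28]
Rule: A leaf has 0 children.
Per-node child counts:
  node 12: 2 child(ren)
  node 2: 1 child(ren)
  node 5: 1 child(ren)
  node 6: 0 child(ren)
  node 42: 1 child(ren)
  node 16: 1 child(ren)
  node 20: 1 child(ren)
  node 34: 1 child(ren)
  node 25: 1 child(ren)
  node 28: 0 child(ren)
Matching nodes: [6, 28]
Count of leaf nodes: 2


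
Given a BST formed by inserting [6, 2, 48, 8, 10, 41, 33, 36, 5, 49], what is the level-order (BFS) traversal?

Tree insertion order: [6, 2, 48, 8, 10, 41, 33, 36, 5, 49]
Tree (level-order array): [6, 2, 48, None, 5, 8, 49, None, None, None, 10, None, None, None, 41, 33, None, None, 36]
BFS from the root, enqueuing left then right child of each popped node:
  queue [6] -> pop 6, enqueue [2, 48], visited so far: [6]
  queue [2, 48] -> pop 2, enqueue [5], visited so far: [6, 2]
  queue [48, 5] -> pop 48, enqueue [8, 49], visited so far: [6, 2, 48]
  queue [5, 8, 49] -> pop 5, enqueue [none], visited so far: [6, 2, 48, 5]
  queue [8, 49] -> pop 8, enqueue [10], visited so far: [6, 2, 48, 5, 8]
  queue [49, 10] -> pop 49, enqueue [none], visited so far: [6, 2, 48, 5, 8, 49]
  queue [10] -> pop 10, enqueue [41], visited so far: [6, 2, 48, 5, 8, 49, 10]
  queue [41] -> pop 41, enqueue [33], visited so far: [6, 2, 48, 5, 8, 49, 10, 41]
  queue [33] -> pop 33, enqueue [36], visited so far: [6, 2, 48, 5, 8, 49, 10, 41, 33]
  queue [36] -> pop 36, enqueue [none], visited so far: [6, 2, 48, 5, 8, 49, 10, 41, 33, 36]
Result: [6, 2, 48, 5, 8, 49, 10, 41, 33, 36]


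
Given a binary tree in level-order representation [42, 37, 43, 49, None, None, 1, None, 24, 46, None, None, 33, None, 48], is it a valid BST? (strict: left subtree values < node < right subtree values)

Level-order array: [42, 37, 43, 49, None, None, 1, None, 24, 46, None, None, 33, None, 48]
Validate using subtree bounds (lo, hi): at each node, require lo < value < hi,
then recurse left with hi=value and right with lo=value.
Preorder trace (stopping at first violation):
  at node 42 with bounds (-inf, +inf): OK
  at node 37 with bounds (-inf, 42): OK
  at node 49 with bounds (-inf, 37): VIOLATION
Node 49 violates its bound: not (-inf < 49 < 37).
Result: Not a valid BST


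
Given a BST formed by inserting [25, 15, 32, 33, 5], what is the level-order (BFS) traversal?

Tree insertion order: [25, 15, 32, 33, 5]
Tree (level-order array): [25, 15, 32, 5, None, None, 33]
BFS from the root, enqueuing left then right child of each popped node:
  queue [25] -> pop 25, enqueue [15, 32], visited so far: [25]
  queue [15, 32] -> pop 15, enqueue [5], visited so far: [25, 15]
  queue [32, 5] -> pop 32, enqueue [33], visited so far: [25, 15, 32]
  queue [5, 33] -> pop 5, enqueue [none], visited so far: [25, 15, 32, 5]
  queue [33] -> pop 33, enqueue [none], visited so far: [25, 15, 32, 5, 33]
Result: [25, 15, 32, 5, 33]


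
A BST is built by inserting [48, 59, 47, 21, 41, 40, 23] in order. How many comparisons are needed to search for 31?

Search path for 31: 48 -> 47 -> 21 -> 41 -> 40 -> 23
Found: False
Comparisons: 6


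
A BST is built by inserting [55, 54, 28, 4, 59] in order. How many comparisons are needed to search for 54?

Search path for 54: 55 -> 54
Found: True
Comparisons: 2


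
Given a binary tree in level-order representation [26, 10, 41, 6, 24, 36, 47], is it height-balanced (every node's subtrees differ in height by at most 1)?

Tree (level-order array): [26, 10, 41, 6, 24, 36, 47]
Definition: a tree is height-balanced if, at every node, |h(left) - h(right)| <= 1 (empty subtree has height -1).
Bottom-up per-node check:
  node 6: h_left=-1, h_right=-1, diff=0 [OK], height=0
  node 24: h_left=-1, h_right=-1, diff=0 [OK], height=0
  node 10: h_left=0, h_right=0, diff=0 [OK], height=1
  node 36: h_left=-1, h_right=-1, diff=0 [OK], height=0
  node 47: h_left=-1, h_right=-1, diff=0 [OK], height=0
  node 41: h_left=0, h_right=0, diff=0 [OK], height=1
  node 26: h_left=1, h_right=1, diff=0 [OK], height=2
All nodes satisfy the balance condition.
Result: Balanced


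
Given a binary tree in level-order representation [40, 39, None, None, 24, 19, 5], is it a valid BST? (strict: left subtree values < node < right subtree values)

Level-order array: [40, 39, None, None, 24, 19, 5]
Validate using subtree bounds (lo, hi): at each node, require lo < value < hi,
then recurse left with hi=value and right with lo=value.
Preorder trace (stopping at first violation):
  at node 40 with bounds (-inf, +inf): OK
  at node 39 with bounds (-inf, 40): OK
  at node 24 with bounds (39, 40): VIOLATION
Node 24 violates its bound: not (39 < 24 < 40).
Result: Not a valid BST


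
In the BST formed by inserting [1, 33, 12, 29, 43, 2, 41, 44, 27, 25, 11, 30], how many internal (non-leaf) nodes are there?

Tree built from: [1, 33, 12, 29, 43, 2, 41, 44, 27, 25, 11, 30]
Tree (level-order array): [1, None, 33, 12, 43, 2, 29, 41, 44, None, 11, 27, 30, None, None, None, None, None, None, 25]
Rule: An internal node has at least one child.
Per-node child counts:
  node 1: 1 child(ren)
  node 33: 2 child(ren)
  node 12: 2 child(ren)
  node 2: 1 child(ren)
  node 11: 0 child(ren)
  node 29: 2 child(ren)
  node 27: 1 child(ren)
  node 25: 0 child(ren)
  node 30: 0 child(ren)
  node 43: 2 child(ren)
  node 41: 0 child(ren)
  node 44: 0 child(ren)
Matching nodes: [1, 33, 12, 2, 29, 27, 43]
Count of internal (non-leaf) nodes: 7


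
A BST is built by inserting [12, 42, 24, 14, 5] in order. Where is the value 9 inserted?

Starting tree (level order): [12, 5, 42, None, None, 24, None, 14]
Insertion path: 12 -> 5
Result: insert 9 as right child of 5
Final tree (level order): [12, 5, 42, None, 9, 24, None, None, None, 14]


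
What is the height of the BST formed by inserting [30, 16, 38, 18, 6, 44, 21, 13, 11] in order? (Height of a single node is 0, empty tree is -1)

Insertion order: [30, 16, 38, 18, 6, 44, 21, 13, 11]
Tree (level-order array): [30, 16, 38, 6, 18, None, 44, None, 13, None, 21, None, None, 11]
Compute height bottom-up (empty subtree = -1):
  height(11) = 1 + max(-1, -1) = 0
  height(13) = 1 + max(0, -1) = 1
  height(6) = 1 + max(-1, 1) = 2
  height(21) = 1 + max(-1, -1) = 0
  height(18) = 1 + max(-1, 0) = 1
  height(16) = 1 + max(2, 1) = 3
  height(44) = 1 + max(-1, -1) = 0
  height(38) = 1 + max(-1, 0) = 1
  height(30) = 1 + max(3, 1) = 4
Height = 4


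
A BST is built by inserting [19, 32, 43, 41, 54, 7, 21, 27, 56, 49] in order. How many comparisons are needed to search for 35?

Search path for 35: 19 -> 32 -> 43 -> 41
Found: False
Comparisons: 4


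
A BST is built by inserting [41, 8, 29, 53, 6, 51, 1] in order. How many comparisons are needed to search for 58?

Search path for 58: 41 -> 53
Found: False
Comparisons: 2


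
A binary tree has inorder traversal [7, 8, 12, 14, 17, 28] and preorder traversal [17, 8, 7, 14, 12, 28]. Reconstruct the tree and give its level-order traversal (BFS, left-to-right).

Inorder:  [7, 8, 12, 14, 17, 28]
Preorder: [17, 8, 7, 14, 12, 28]
Algorithm: preorder visits root first, so consume preorder in order;
for each root, split the current inorder slice at that value into
left-subtree inorder and right-subtree inorder, then recurse.
Recursive splits:
  root=17; inorder splits into left=[7, 8, 12, 14], right=[28]
  root=8; inorder splits into left=[7], right=[12, 14]
  root=7; inorder splits into left=[], right=[]
  root=14; inorder splits into left=[12], right=[]
  root=12; inorder splits into left=[], right=[]
  root=28; inorder splits into left=[], right=[]
Reconstructed level-order: [17, 8, 28, 7, 14, 12]


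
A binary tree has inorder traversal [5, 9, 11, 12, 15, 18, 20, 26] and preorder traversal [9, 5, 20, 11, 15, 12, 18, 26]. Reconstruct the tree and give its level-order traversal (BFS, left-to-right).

Inorder:  [5, 9, 11, 12, 15, 18, 20, 26]
Preorder: [9, 5, 20, 11, 15, 12, 18, 26]
Algorithm: preorder visits root first, so consume preorder in order;
for each root, split the current inorder slice at that value into
left-subtree inorder and right-subtree inorder, then recurse.
Recursive splits:
  root=9; inorder splits into left=[5], right=[11, 12, 15, 18, 20, 26]
  root=5; inorder splits into left=[], right=[]
  root=20; inorder splits into left=[11, 12, 15, 18], right=[26]
  root=11; inorder splits into left=[], right=[12, 15, 18]
  root=15; inorder splits into left=[12], right=[18]
  root=12; inorder splits into left=[], right=[]
  root=18; inorder splits into left=[], right=[]
  root=26; inorder splits into left=[], right=[]
Reconstructed level-order: [9, 5, 20, 11, 26, 15, 12, 18]


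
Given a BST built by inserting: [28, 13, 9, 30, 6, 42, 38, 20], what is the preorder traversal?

Tree insertion order: [28, 13, 9, 30, 6, 42, 38, 20]
Tree (level-order array): [28, 13, 30, 9, 20, None, 42, 6, None, None, None, 38]
Preorder traversal: [28, 13, 9, 6, 20, 30, 42, 38]


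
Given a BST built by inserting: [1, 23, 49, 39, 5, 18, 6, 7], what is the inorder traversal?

Tree insertion order: [1, 23, 49, 39, 5, 18, 6, 7]
Tree (level-order array): [1, None, 23, 5, 49, None, 18, 39, None, 6, None, None, None, None, 7]
Inorder traversal: [1, 5, 6, 7, 18, 23, 39, 49]


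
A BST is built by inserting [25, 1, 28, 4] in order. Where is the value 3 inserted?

Starting tree (level order): [25, 1, 28, None, 4]
Insertion path: 25 -> 1 -> 4
Result: insert 3 as left child of 4
Final tree (level order): [25, 1, 28, None, 4, None, None, 3]


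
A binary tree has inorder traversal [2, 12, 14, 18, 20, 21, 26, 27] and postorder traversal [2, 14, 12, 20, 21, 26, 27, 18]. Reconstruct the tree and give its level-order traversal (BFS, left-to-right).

Inorder:   [2, 12, 14, 18, 20, 21, 26, 27]
Postorder: [2, 14, 12, 20, 21, 26, 27, 18]
Algorithm: postorder visits root last, so walk postorder right-to-left;
each value is the root of the current inorder slice — split it at that
value, recurse on the right subtree first, then the left.
Recursive splits:
  root=18; inorder splits into left=[2, 12, 14], right=[20, 21, 26, 27]
  root=27; inorder splits into left=[20, 21, 26], right=[]
  root=26; inorder splits into left=[20, 21], right=[]
  root=21; inorder splits into left=[20], right=[]
  root=20; inorder splits into left=[], right=[]
  root=12; inorder splits into left=[2], right=[14]
  root=14; inorder splits into left=[], right=[]
  root=2; inorder splits into left=[], right=[]
Reconstructed level-order: [18, 12, 27, 2, 14, 26, 21, 20]


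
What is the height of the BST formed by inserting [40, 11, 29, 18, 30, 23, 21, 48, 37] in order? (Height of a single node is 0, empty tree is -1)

Insertion order: [40, 11, 29, 18, 30, 23, 21, 48, 37]
Tree (level-order array): [40, 11, 48, None, 29, None, None, 18, 30, None, 23, None, 37, 21]
Compute height bottom-up (empty subtree = -1):
  height(21) = 1 + max(-1, -1) = 0
  height(23) = 1 + max(0, -1) = 1
  height(18) = 1 + max(-1, 1) = 2
  height(37) = 1 + max(-1, -1) = 0
  height(30) = 1 + max(-1, 0) = 1
  height(29) = 1 + max(2, 1) = 3
  height(11) = 1 + max(-1, 3) = 4
  height(48) = 1 + max(-1, -1) = 0
  height(40) = 1 + max(4, 0) = 5
Height = 5


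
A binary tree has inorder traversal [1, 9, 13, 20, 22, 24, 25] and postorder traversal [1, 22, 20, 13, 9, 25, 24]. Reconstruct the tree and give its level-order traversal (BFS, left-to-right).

Inorder:   [1, 9, 13, 20, 22, 24, 25]
Postorder: [1, 22, 20, 13, 9, 25, 24]
Algorithm: postorder visits root last, so walk postorder right-to-left;
each value is the root of the current inorder slice — split it at that
value, recurse on the right subtree first, then the left.
Recursive splits:
  root=24; inorder splits into left=[1, 9, 13, 20, 22], right=[25]
  root=25; inorder splits into left=[], right=[]
  root=9; inorder splits into left=[1], right=[13, 20, 22]
  root=13; inorder splits into left=[], right=[20, 22]
  root=20; inorder splits into left=[], right=[22]
  root=22; inorder splits into left=[], right=[]
  root=1; inorder splits into left=[], right=[]
Reconstructed level-order: [24, 9, 25, 1, 13, 20, 22]


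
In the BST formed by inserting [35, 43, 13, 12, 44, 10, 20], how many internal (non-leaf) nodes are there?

Tree built from: [35, 43, 13, 12, 44, 10, 20]
Tree (level-order array): [35, 13, 43, 12, 20, None, 44, 10]
Rule: An internal node has at least one child.
Per-node child counts:
  node 35: 2 child(ren)
  node 13: 2 child(ren)
  node 12: 1 child(ren)
  node 10: 0 child(ren)
  node 20: 0 child(ren)
  node 43: 1 child(ren)
  node 44: 0 child(ren)
Matching nodes: [35, 13, 12, 43]
Count of internal (non-leaf) nodes: 4


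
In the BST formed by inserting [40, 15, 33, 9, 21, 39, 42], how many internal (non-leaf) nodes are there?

Tree built from: [40, 15, 33, 9, 21, 39, 42]
Tree (level-order array): [40, 15, 42, 9, 33, None, None, None, None, 21, 39]
Rule: An internal node has at least one child.
Per-node child counts:
  node 40: 2 child(ren)
  node 15: 2 child(ren)
  node 9: 0 child(ren)
  node 33: 2 child(ren)
  node 21: 0 child(ren)
  node 39: 0 child(ren)
  node 42: 0 child(ren)
Matching nodes: [40, 15, 33]
Count of internal (non-leaf) nodes: 3


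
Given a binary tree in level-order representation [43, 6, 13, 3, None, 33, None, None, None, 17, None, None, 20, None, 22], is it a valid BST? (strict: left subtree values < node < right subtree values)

Level-order array: [43, 6, 13, 3, None, 33, None, None, None, 17, None, None, 20, None, 22]
Validate using subtree bounds (lo, hi): at each node, require lo < value < hi,
then recurse left with hi=value and right with lo=value.
Preorder trace (stopping at first violation):
  at node 43 with bounds (-inf, +inf): OK
  at node 6 with bounds (-inf, 43): OK
  at node 3 with bounds (-inf, 6): OK
  at node 13 with bounds (43, +inf): VIOLATION
Node 13 violates its bound: not (43 < 13 < +inf).
Result: Not a valid BST


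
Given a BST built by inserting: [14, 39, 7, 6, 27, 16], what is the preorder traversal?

Tree insertion order: [14, 39, 7, 6, 27, 16]
Tree (level-order array): [14, 7, 39, 6, None, 27, None, None, None, 16]
Preorder traversal: [14, 7, 6, 39, 27, 16]


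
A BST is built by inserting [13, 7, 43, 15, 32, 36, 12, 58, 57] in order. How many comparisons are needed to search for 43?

Search path for 43: 13 -> 43
Found: True
Comparisons: 2


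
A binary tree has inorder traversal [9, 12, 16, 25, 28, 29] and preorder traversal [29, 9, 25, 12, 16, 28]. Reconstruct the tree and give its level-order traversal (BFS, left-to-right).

Inorder:  [9, 12, 16, 25, 28, 29]
Preorder: [29, 9, 25, 12, 16, 28]
Algorithm: preorder visits root first, so consume preorder in order;
for each root, split the current inorder slice at that value into
left-subtree inorder and right-subtree inorder, then recurse.
Recursive splits:
  root=29; inorder splits into left=[9, 12, 16, 25, 28], right=[]
  root=9; inorder splits into left=[], right=[12, 16, 25, 28]
  root=25; inorder splits into left=[12, 16], right=[28]
  root=12; inorder splits into left=[], right=[16]
  root=16; inorder splits into left=[], right=[]
  root=28; inorder splits into left=[], right=[]
Reconstructed level-order: [29, 9, 25, 12, 28, 16]


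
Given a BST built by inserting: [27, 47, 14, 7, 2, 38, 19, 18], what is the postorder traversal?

Tree insertion order: [27, 47, 14, 7, 2, 38, 19, 18]
Tree (level-order array): [27, 14, 47, 7, 19, 38, None, 2, None, 18]
Postorder traversal: [2, 7, 18, 19, 14, 38, 47, 27]


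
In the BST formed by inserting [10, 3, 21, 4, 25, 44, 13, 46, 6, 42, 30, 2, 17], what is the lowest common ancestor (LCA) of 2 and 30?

Tree insertion order: [10, 3, 21, 4, 25, 44, 13, 46, 6, 42, 30, 2, 17]
Tree (level-order array): [10, 3, 21, 2, 4, 13, 25, None, None, None, 6, None, 17, None, 44, None, None, None, None, 42, 46, 30]
In a BST, the LCA of p=2, q=30 is the first node v on the
root-to-leaf path with p <= v <= q (go left if both < v, right if both > v).
Walk from root:
  at 10: 2 <= 10 <= 30, this is the LCA
LCA = 10


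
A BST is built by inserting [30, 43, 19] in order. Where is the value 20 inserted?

Starting tree (level order): [30, 19, 43]
Insertion path: 30 -> 19
Result: insert 20 as right child of 19
Final tree (level order): [30, 19, 43, None, 20]


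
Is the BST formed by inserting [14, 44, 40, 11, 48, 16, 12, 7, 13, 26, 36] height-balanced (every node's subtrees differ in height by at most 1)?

Tree (level-order array): [14, 11, 44, 7, 12, 40, 48, None, None, None, 13, 16, None, None, None, None, None, None, 26, None, 36]
Definition: a tree is height-balanced if, at every node, |h(left) - h(right)| <= 1 (empty subtree has height -1).
Bottom-up per-node check:
  node 7: h_left=-1, h_right=-1, diff=0 [OK], height=0
  node 13: h_left=-1, h_right=-1, diff=0 [OK], height=0
  node 12: h_left=-1, h_right=0, diff=1 [OK], height=1
  node 11: h_left=0, h_right=1, diff=1 [OK], height=2
  node 36: h_left=-1, h_right=-1, diff=0 [OK], height=0
  node 26: h_left=-1, h_right=0, diff=1 [OK], height=1
  node 16: h_left=-1, h_right=1, diff=2 [FAIL (|-1-1|=2 > 1)], height=2
  node 40: h_left=2, h_right=-1, diff=3 [FAIL (|2--1|=3 > 1)], height=3
  node 48: h_left=-1, h_right=-1, diff=0 [OK], height=0
  node 44: h_left=3, h_right=0, diff=3 [FAIL (|3-0|=3 > 1)], height=4
  node 14: h_left=2, h_right=4, diff=2 [FAIL (|2-4|=2 > 1)], height=5
Node 16 violates the condition: |-1 - 1| = 2 > 1.
Result: Not balanced


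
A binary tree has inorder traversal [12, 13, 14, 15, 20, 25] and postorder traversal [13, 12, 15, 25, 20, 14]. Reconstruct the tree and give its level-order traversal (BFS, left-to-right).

Inorder:   [12, 13, 14, 15, 20, 25]
Postorder: [13, 12, 15, 25, 20, 14]
Algorithm: postorder visits root last, so walk postorder right-to-left;
each value is the root of the current inorder slice — split it at that
value, recurse on the right subtree first, then the left.
Recursive splits:
  root=14; inorder splits into left=[12, 13], right=[15, 20, 25]
  root=20; inorder splits into left=[15], right=[25]
  root=25; inorder splits into left=[], right=[]
  root=15; inorder splits into left=[], right=[]
  root=12; inorder splits into left=[], right=[13]
  root=13; inorder splits into left=[], right=[]
Reconstructed level-order: [14, 12, 20, 13, 15, 25]


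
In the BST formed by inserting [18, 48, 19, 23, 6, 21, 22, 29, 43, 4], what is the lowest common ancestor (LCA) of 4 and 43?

Tree insertion order: [18, 48, 19, 23, 6, 21, 22, 29, 43, 4]
Tree (level-order array): [18, 6, 48, 4, None, 19, None, None, None, None, 23, 21, 29, None, 22, None, 43]
In a BST, the LCA of p=4, q=43 is the first node v on the
root-to-leaf path with p <= v <= q (go left if both < v, right if both > v).
Walk from root:
  at 18: 4 <= 18 <= 43, this is the LCA
LCA = 18


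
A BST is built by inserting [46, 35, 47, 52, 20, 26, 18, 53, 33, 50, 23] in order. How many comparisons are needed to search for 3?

Search path for 3: 46 -> 35 -> 20 -> 18
Found: False
Comparisons: 4


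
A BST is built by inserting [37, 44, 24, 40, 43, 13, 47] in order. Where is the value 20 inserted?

Starting tree (level order): [37, 24, 44, 13, None, 40, 47, None, None, None, 43]
Insertion path: 37 -> 24 -> 13
Result: insert 20 as right child of 13
Final tree (level order): [37, 24, 44, 13, None, 40, 47, None, 20, None, 43]


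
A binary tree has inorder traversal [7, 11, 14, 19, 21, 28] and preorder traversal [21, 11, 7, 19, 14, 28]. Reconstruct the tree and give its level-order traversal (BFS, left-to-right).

Inorder:  [7, 11, 14, 19, 21, 28]
Preorder: [21, 11, 7, 19, 14, 28]
Algorithm: preorder visits root first, so consume preorder in order;
for each root, split the current inorder slice at that value into
left-subtree inorder and right-subtree inorder, then recurse.
Recursive splits:
  root=21; inorder splits into left=[7, 11, 14, 19], right=[28]
  root=11; inorder splits into left=[7], right=[14, 19]
  root=7; inorder splits into left=[], right=[]
  root=19; inorder splits into left=[14], right=[]
  root=14; inorder splits into left=[], right=[]
  root=28; inorder splits into left=[], right=[]
Reconstructed level-order: [21, 11, 28, 7, 19, 14]


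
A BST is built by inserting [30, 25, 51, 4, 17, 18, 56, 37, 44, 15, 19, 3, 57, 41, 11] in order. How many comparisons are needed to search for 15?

Search path for 15: 30 -> 25 -> 4 -> 17 -> 15
Found: True
Comparisons: 5


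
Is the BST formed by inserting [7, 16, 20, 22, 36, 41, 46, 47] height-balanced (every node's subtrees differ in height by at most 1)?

Tree (level-order array): [7, None, 16, None, 20, None, 22, None, 36, None, 41, None, 46, None, 47]
Definition: a tree is height-balanced if, at every node, |h(left) - h(right)| <= 1 (empty subtree has height -1).
Bottom-up per-node check:
  node 47: h_left=-1, h_right=-1, diff=0 [OK], height=0
  node 46: h_left=-1, h_right=0, diff=1 [OK], height=1
  node 41: h_left=-1, h_right=1, diff=2 [FAIL (|-1-1|=2 > 1)], height=2
  node 36: h_left=-1, h_right=2, diff=3 [FAIL (|-1-2|=3 > 1)], height=3
  node 22: h_left=-1, h_right=3, diff=4 [FAIL (|-1-3|=4 > 1)], height=4
  node 20: h_left=-1, h_right=4, diff=5 [FAIL (|-1-4|=5 > 1)], height=5
  node 16: h_left=-1, h_right=5, diff=6 [FAIL (|-1-5|=6 > 1)], height=6
  node 7: h_left=-1, h_right=6, diff=7 [FAIL (|-1-6|=7 > 1)], height=7
Node 41 violates the condition: |-1 - 1| = 2 > 1.
Result: Not balanced
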